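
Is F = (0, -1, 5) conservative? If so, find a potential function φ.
Yes, F is conservative. φ = -y + 5*z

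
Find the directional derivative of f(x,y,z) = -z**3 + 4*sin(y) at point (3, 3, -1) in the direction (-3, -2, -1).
sqrt(14)*(3 - 8*cos(3))/14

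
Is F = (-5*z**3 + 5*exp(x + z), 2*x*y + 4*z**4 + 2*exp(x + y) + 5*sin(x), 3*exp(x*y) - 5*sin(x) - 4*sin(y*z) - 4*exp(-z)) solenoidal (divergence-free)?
No, ∇·F = ((2*x - 4*y*cos(y*z) + 2*exp(x + y) + 5*exp(x + z))*exp(z) + 4)*exp(-z)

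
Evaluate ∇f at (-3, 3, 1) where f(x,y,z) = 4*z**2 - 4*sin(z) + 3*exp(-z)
(0, 0, -4*cos(1) - 3*exp(-1) + 8)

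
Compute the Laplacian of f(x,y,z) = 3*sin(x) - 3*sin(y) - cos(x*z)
x**2*cos(x*z) + z**2*cos(x*z) - 3*sin(x) + 3*sin(y)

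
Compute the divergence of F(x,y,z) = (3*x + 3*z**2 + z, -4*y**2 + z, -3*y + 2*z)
5 - 8*y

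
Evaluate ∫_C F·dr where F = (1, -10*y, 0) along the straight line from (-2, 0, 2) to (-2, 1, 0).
-5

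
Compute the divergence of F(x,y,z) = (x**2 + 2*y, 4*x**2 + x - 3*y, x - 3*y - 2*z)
2*x - 5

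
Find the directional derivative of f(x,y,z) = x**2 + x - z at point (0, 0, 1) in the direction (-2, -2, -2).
0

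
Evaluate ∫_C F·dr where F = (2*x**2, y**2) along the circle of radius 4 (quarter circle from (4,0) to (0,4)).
-64/3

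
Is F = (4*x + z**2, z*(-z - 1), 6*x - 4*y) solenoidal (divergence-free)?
No, ∇·F = 4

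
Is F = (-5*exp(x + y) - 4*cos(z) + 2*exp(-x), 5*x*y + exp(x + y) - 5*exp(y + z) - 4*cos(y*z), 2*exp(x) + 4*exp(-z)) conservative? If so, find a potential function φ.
No, ∇×F = (-4*y*sin(y*z) + 5*exp(y + z), -2*exp(x) + 4*sin(z), 5*y + 6*exp(x + y)) ≠ 0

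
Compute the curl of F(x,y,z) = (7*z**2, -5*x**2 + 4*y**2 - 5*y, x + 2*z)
(0, 14*z - 1, -10*x)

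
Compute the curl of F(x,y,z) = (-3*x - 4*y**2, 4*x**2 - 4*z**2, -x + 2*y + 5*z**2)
(8*z + 2, 1, 8*x + 8*y)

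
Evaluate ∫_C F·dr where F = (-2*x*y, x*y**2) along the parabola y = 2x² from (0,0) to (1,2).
9/7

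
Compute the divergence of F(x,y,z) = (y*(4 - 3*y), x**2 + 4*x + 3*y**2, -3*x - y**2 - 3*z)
6*y - 3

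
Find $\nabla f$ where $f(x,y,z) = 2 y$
(0, 2, 0)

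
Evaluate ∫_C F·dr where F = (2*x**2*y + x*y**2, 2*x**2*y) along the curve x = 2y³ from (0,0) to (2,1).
73/10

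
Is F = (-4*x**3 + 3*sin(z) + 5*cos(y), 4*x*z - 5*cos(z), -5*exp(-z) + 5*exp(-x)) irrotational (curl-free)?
No, ∇×F = (-4*x - 5*sin(z), 3*cos(z) + 5*exp(-x), 4*z + 5*sin(y))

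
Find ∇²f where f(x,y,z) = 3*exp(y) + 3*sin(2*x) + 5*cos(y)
3*exp(y) - 12*sin(2*x) - 5*cos(y)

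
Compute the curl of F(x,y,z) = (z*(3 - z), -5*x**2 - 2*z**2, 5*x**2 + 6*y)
(4*z + 6, -10*x - 2*z + 3, -10*x)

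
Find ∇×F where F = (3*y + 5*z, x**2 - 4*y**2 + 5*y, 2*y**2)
(4*y, 5, 2*x - 3)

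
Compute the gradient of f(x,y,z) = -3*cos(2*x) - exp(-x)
(6*sin(2*x) + exp(-x), 0, 0)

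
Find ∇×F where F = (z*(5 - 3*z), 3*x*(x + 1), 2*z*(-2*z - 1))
(0, 5 - 6*z, 6*x + 3)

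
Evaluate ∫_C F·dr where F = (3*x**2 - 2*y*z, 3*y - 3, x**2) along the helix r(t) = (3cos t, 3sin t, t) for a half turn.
-54 + 9*pi/2 + 9*pi**2/2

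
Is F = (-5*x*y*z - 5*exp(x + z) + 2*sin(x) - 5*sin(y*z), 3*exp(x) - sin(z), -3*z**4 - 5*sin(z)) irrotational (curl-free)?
No, ∇×F = (cos(z), -5*x*y - 5*y*cos(y*z) - 5*exp(x + z), 5*x*z + 5*z*cos(y*z) + 3*exp(x))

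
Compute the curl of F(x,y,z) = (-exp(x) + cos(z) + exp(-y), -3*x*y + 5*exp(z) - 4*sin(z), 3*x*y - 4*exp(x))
(3*x - 5*exp(z) + 4*cos(z), -3*y + 4*exp(x) - sin(z), -3*y + exp(-y))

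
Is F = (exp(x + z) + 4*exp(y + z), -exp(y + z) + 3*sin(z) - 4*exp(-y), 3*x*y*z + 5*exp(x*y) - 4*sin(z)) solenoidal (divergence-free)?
No, ∇·F = ((3*x*y + exp(x + z) - exp(y + z) - 4*cos(z))*exp(y) + 4)*exp(-y)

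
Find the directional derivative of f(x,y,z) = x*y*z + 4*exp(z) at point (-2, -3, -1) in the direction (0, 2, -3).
2*sqrt(13)*(-7*E - 6)*exp(-1)/13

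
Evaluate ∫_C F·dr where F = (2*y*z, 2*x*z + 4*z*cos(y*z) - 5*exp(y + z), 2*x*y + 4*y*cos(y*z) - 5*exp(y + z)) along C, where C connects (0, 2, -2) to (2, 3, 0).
-5*exp(3) + 4*sin(4) + 5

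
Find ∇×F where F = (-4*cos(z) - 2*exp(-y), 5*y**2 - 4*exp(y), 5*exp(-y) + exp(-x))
(-5*exp(-y), 4*sin(z) + exp(-x), -2*exp(-y))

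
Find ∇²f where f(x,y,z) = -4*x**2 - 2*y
-8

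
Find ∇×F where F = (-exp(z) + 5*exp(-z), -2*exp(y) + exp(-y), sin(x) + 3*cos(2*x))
(0, -exp(z) + 6*sin(2*x) - cos(x) - 5*exp(-z), 0)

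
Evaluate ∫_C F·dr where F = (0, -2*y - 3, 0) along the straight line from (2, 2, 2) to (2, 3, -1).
-8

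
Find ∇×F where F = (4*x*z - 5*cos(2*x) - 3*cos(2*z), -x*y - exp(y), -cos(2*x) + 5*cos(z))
(0, 4*x - 2*sin(2*x) + 6*sin(2*z), -y)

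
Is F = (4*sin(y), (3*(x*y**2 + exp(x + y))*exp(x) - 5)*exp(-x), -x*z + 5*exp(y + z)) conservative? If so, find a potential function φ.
No, ∇×F = (5*exp(y + z), z, 3*y**2 + 3*exp(x + y) - 4*cos(y) + 5*exp(-x)) ≠ 0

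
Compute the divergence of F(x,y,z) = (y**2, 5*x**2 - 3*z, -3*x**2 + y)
0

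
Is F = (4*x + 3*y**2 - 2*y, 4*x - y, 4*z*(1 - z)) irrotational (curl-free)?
No, ∇×F = (0, 0, 6 - 6*y)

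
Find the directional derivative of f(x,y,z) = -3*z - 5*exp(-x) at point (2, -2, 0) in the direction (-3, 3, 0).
-5*sqrt(2)*exp(-2)/2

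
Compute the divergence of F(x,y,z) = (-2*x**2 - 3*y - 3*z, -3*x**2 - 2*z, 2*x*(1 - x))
-4*x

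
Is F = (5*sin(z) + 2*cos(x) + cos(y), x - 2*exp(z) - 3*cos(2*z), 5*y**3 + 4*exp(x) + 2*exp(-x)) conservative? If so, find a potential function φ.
No, ∇×F = (15*y**2 + 2*exp(z) - 6*sin(2*z), -4*exp(x) + 5*cos(z) + 2*exp(-x), sin(y) + 1) ≠ 0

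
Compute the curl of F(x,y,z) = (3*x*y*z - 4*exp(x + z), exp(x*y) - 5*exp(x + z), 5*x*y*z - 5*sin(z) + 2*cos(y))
(5*x*z + 5*exp(x + z) - 2*sin(y), 3*x*y - 5*y*z - 4*exp(x + z), -3*x*z + y*exp(x*y) - 5*exp(x + z))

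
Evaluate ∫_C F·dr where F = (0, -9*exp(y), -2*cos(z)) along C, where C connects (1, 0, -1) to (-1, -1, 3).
-9*exp(-1) - 2*sin(1) - 2*sin(3) + 9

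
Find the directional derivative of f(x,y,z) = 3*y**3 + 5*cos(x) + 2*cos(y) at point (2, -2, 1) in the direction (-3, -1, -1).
sqrt(11)*(-36 + 13*sin(2))/11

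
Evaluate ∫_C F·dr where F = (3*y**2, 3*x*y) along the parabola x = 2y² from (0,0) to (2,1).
9/2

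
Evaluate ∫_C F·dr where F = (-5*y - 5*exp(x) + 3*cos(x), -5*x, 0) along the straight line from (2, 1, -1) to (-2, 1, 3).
-6*sin(2) + 20 + 10*sinh(2)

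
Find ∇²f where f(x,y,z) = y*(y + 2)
2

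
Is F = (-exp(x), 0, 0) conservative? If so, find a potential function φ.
Yes, F is conservative. φ = -exp(x)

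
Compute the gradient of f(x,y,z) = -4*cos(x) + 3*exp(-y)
(4*sin(x), -3*exp(-y), 0)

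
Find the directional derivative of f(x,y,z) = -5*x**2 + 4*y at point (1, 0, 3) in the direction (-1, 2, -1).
3*sqrt(6)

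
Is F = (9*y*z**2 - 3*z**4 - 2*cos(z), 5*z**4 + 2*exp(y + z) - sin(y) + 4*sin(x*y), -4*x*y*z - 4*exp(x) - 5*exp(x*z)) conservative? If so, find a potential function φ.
No, ∇×F = (-4*x*z - 20*z**3 - 2*exp(y + z), 22*y*z - 12*z**3 + 5*z*exp(x*z) + 4*exp(x) + 2*sin(z), 4*y*cos(x*y) - 9*z**2) ≠ 0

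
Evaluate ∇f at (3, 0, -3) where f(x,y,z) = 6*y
(0, 6, 0)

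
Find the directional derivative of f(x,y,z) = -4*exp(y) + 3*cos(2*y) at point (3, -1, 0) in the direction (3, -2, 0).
4*sqrt(13)*(-3*E*sin(2) + 2)*exp(-1)/13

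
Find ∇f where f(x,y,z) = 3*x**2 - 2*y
(6*x, -2, 0)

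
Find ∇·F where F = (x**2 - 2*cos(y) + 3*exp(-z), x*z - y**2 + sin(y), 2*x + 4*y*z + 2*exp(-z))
2*x + 2*y + cos(y) - 2*exp(-z)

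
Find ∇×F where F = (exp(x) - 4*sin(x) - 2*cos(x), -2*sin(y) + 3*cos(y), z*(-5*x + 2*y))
(2*z, 5*z, 0)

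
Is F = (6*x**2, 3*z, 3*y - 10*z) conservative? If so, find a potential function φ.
Yes, F is conservative. φ = 2*x**3 + 3*y*z - 5*z**2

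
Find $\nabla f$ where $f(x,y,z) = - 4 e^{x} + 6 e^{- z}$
(-4*exp(x), 0, -6*exp(-z))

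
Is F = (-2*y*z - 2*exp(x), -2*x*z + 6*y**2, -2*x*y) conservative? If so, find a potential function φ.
Yes, F is conservative. φ = -2*x*y*z + 2*y**3 - 2*exp(x)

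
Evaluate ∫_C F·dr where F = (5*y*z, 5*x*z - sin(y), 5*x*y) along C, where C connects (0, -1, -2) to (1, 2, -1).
-10 - cos(1) + cos(2)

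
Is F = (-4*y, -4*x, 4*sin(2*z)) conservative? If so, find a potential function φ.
Yes, F is conservative. φ = -4*x*y - 2*cos(2*z)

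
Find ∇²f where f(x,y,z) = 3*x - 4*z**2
-8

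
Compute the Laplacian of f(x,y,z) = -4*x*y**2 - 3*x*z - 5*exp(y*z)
-8*x - 5*y**2*exp(y*z) - 5*z**2*exp(y*z)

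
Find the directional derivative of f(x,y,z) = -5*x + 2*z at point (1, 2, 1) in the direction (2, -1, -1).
-2*sqrt(6)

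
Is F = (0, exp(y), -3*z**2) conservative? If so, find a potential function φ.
Yes, F is conservative. φ = -z**3 + exp(y)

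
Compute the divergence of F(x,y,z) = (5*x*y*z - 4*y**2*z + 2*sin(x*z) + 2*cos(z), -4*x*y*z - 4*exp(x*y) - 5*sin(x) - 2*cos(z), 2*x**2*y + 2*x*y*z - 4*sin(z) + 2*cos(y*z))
2*x*y - 4*x*z - 4*x*exp(x*y) + 5*y*z - 2*y*sin(y*z) + 2*z*cos(x*z) - 4*cos(z)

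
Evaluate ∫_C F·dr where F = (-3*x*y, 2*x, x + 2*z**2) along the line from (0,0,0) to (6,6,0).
-180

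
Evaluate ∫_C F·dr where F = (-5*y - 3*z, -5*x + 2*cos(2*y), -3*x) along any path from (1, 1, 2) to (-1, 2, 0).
-sin(2) + sin(4) + 21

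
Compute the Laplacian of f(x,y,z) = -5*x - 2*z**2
-4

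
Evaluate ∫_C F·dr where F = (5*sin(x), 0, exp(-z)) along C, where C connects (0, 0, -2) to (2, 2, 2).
-5*cos(2) + 5 + 2*sinh(2)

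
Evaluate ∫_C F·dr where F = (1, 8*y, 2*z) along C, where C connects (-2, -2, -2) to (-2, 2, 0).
-4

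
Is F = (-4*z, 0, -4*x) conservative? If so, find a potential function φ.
Yes, F is conservative. φ = -4*x*z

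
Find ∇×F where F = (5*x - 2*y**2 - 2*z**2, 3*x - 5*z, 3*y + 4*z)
(8, -4*z, 4*y + 3)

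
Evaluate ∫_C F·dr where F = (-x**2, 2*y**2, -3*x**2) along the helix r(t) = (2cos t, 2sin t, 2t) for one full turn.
-24*pi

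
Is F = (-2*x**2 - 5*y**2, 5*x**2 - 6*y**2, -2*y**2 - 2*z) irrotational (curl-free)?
No, ∇×F = (-4*y, 0, 10*x + 10*y)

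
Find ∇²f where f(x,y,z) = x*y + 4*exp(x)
4*exp(x)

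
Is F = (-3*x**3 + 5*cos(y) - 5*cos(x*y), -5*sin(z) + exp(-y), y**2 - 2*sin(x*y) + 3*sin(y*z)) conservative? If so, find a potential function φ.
No, ∇×F = (-2*x*cos(x*y) + 2*y + 3*z*cos(y*z) + 5*cos(z), 2*y*cos(x*y), -5*x*sin(x*y) + 5*sin(y)) ≠ 0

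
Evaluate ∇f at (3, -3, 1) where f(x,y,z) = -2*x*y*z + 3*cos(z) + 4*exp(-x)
(6 - 4*exp(-3), -6, 18 - 3*sin(1))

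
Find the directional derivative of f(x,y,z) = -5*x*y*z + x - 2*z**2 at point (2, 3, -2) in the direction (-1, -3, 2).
-135*sqrt(14)/14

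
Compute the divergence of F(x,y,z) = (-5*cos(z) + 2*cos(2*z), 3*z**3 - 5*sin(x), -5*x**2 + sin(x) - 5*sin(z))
-5*cos(z)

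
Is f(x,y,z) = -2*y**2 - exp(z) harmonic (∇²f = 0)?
No, ∇²f = -exp(z) - 4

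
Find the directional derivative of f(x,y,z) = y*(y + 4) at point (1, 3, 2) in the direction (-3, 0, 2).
0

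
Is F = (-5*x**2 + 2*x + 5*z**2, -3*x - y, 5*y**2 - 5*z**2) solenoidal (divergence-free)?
No, ∇·F = -10*x - 10*z + 1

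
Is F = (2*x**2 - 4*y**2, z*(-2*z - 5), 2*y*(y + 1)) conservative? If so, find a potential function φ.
No, ∇×F = (4*y + 4*z + 7, 0, 8*y) ≠ 0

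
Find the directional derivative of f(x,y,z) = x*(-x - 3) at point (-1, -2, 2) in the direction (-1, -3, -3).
sqrt(19)/19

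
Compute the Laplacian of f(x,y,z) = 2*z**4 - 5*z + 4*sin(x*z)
-4*x**2*sin(x*z) - 4*z**2*sin(x*z) + 24*z**2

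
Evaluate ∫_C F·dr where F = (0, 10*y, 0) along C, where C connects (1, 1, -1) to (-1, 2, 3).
15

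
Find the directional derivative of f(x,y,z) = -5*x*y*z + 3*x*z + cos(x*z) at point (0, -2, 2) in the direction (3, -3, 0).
13*sqrt(2)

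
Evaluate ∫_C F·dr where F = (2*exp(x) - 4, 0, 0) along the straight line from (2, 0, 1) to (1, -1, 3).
-2*exp(2) + 4 + 2*E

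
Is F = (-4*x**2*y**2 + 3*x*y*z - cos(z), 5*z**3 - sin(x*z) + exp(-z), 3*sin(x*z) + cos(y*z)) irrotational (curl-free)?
No, ∇×F = (x*cos(x*z) - 15*z**2 - z*sin(y*z) + exp(-z), 3*x*y - 3*z*cos(x*z) + sin(z), 8*x**2*y - 3*x*z - z*cos(x*z))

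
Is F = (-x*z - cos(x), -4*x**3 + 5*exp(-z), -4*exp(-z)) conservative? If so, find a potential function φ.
No, ∇×F = (5*exp(-z), -x, -12*x**2) ≠ 0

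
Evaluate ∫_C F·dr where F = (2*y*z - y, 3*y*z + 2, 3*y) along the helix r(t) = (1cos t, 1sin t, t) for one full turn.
pi*(-4*pi - 1)/2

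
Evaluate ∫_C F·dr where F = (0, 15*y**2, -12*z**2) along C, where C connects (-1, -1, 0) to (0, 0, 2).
-27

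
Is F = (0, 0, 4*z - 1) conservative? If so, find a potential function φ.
Yes, F is conservative. φ = z*(2*z - 1)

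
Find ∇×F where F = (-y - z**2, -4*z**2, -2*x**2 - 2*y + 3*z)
(8*z - 2, 4*x - 2*z, 1)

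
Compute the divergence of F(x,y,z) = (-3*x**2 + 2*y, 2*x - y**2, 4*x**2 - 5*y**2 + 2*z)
-6*x - 2*y + 2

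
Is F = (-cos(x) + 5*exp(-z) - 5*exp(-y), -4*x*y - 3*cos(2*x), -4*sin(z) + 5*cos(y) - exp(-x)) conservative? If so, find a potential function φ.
No, ∇×F = (-5*sin(y), -5*exp(-z) - exp(-x), -4*y + 6*sin(2*x) - 5*exp(-y)) ≠ 0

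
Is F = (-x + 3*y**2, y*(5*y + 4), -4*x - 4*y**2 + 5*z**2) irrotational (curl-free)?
No, ∇×F = (-8*y, 4, -6*y)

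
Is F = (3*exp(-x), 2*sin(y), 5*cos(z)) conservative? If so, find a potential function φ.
Yes, F is conservative. φ = 5*sin(z) - 2*cos(y) - 3*exp(-x)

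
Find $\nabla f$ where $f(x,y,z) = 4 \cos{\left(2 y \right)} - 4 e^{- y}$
(0, -8*sin(2*y) + 4*exp(-y), 0)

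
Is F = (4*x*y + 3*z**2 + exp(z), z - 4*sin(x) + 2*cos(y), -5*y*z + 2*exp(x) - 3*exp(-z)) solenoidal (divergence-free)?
No, ∇·F = -y - 2*sin(y) + 3*exp(-z)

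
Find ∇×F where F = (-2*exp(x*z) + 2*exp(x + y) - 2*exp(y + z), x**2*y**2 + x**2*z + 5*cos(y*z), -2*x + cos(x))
(-x**2 + 5*y*sin(y*z), -2*x*exp(x*z) - 2*exp(y + z) + sin(x) + 2, 2*x*y**2 + 2*x*z - 2*exp(x + y) + 2*exp(y + z))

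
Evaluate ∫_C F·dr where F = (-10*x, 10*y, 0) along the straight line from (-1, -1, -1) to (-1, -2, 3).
15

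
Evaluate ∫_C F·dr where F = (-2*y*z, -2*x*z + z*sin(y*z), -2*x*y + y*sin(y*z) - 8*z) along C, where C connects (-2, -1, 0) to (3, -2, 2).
9 - cos(4)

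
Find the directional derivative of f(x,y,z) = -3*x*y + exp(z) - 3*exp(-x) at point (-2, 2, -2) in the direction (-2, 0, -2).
sqrt(2)*(3*(2 - exp(2))*exp(2) - 1)*exp(-2)/2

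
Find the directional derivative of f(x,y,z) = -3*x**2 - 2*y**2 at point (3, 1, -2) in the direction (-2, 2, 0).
7*sqrt(2)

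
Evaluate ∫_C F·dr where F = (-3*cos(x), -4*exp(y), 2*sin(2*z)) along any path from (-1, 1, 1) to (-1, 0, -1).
-4 + 4*E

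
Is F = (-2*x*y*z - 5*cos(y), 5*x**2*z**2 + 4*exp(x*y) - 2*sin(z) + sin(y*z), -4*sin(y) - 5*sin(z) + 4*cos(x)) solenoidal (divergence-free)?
No, ∇·F = 4*x*exp(x*y) - 2*y*z + z*cos(y*z) - 5*cos(z)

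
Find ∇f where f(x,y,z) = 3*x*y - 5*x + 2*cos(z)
(3*y - 5, 3*x, -2*sin(z))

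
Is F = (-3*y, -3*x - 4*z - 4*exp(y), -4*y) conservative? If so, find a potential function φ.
Yes, F is conservative. φ = -3*x*y - 4*y*z - 4*exp(y)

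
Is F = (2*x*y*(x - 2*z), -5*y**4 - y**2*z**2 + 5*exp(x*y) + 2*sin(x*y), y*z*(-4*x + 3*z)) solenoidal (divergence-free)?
No, ∇·F = 5*x*exp(x*y) + 2*x*cos(x*y) - 20*y**3 - 2*y*z**2 + 2*y*z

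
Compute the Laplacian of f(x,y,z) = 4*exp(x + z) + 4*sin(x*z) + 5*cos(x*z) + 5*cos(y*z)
-4*x**2*sin(x*z) - 5*x**2*cos(x*z) - 5*y**2*cos(y*z) - 4*z**2*sin(x*z) - 5*z**2*cos(x*z) - 5*z**2*cos(y*z) + 8*exp(x + z)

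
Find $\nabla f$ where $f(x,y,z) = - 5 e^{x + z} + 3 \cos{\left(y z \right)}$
(-5*exp(x + z), -3*z*sin(y*z), -3*y*sin(y*z) - 5*exp(x + z))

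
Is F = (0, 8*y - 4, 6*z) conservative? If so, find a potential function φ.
Yes, F is conservative. φ = 4*y**2 - 4*y + 3*z**2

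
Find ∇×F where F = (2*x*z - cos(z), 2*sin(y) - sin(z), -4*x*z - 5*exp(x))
(cos(z), 2*x + 4*z + 5*exp(x) + sin(z), 0)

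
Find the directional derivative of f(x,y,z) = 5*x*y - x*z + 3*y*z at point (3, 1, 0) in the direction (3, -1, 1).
0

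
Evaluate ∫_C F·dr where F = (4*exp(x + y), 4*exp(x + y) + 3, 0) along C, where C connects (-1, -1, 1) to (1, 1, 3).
6 + 8*sinh(2)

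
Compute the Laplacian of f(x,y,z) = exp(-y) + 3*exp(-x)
exp(-y) + 3*exp(-x)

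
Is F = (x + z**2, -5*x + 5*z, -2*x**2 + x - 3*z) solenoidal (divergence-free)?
No, ∇·F = -2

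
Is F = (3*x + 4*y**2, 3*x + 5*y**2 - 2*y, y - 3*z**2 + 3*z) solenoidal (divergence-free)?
No, ∇·F = 10*y - 6*z + 4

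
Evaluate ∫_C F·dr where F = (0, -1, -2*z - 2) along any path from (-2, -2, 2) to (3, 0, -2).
6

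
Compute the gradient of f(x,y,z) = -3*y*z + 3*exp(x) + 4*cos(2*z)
(3*exp(x), -3*z, -3*y - 8*sin(2*z))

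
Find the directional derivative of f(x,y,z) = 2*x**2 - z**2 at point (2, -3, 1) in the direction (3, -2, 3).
9*sqrt(22)/11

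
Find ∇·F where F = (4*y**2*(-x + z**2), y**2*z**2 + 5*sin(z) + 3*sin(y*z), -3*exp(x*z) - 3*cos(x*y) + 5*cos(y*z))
-3*x*exp(x*z) - 4*y**2 + 2*y*z**2 - 5*y*sin(y*z) + 3*z*cos(y*z)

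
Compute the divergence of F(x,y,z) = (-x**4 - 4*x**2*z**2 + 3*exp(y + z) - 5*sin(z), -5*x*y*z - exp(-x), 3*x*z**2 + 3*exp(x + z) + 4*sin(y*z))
-4*x**3 - 8*x*z**2 + x*z + 4*y*cos(y*z) + 3*exp(x + z)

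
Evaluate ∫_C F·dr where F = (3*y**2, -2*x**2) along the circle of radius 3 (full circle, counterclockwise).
0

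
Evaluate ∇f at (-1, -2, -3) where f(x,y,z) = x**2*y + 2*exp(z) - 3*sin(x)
(4 - 3*cos(1), 1, 2*exp(-3))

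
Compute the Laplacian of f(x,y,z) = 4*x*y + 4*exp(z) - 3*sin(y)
4*exp(z) + 3*sin(y)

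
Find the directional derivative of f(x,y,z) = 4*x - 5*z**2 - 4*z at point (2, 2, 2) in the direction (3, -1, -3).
84*sqrt(19)/19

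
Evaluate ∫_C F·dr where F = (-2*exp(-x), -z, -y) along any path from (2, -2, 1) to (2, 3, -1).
1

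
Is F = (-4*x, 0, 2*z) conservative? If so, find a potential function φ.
Yes, F is conservative. φ = -2*x**2 + z**2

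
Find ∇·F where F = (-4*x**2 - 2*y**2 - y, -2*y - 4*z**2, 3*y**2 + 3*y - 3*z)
-8*x - 5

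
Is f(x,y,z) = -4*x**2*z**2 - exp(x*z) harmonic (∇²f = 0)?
No, ∇²f = (x**2 + z**2)*(-exp(x*z) - 8)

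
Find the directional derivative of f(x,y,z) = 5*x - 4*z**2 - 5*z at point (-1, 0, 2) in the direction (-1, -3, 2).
-47*sqrt(14)/14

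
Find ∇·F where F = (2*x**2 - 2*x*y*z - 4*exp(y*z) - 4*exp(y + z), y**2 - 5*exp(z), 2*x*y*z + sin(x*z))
2*x*y + x*cos(x*z) + 4*x - 2*y*z + 2*y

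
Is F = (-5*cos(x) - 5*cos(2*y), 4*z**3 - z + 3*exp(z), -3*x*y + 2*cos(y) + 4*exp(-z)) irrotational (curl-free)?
No, ∇×F = (-3*x - 12*z**2 - 3*exp(z) - 2*sin(y) + 1, 3*y, -10*sin(2*y))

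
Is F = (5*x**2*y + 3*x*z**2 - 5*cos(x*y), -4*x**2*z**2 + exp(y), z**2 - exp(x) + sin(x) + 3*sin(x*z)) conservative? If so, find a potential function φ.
No, ∇×F = (8*x**2*z, 6*x*z - 3*z*cos(x*z) + exp(x) - cos(x), -x*(5*x + 8*z**2 + 5*sin(x*y))) ≠ 0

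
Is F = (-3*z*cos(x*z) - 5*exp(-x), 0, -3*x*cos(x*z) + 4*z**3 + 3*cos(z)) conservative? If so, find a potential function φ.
Yes, F is conservative. φ = z**4 + 3*sin(z) - 3*sin(x*z) + 5*exp(-x)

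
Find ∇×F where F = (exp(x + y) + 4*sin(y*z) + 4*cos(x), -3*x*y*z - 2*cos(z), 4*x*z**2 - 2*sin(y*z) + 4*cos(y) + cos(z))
(3*x*y - 2*z*cos(y*z) - 4*sin(y) - 2*sin(z), 4*y*cos(y*z) - 4*z**2, -3*y*z - 4*z*cos(y*z) - exp(x + y))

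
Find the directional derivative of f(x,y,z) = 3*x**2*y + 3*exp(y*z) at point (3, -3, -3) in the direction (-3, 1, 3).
9*sqrt(19)*(21 - 4*exp(9))/19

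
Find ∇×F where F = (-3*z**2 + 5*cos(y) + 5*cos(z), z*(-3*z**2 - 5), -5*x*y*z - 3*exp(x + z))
(-5*x*z + 9*z**2 + 5, 5*y*z - 6*z + 3*exp(x + z) - 5*sin(z), 5*sin(y))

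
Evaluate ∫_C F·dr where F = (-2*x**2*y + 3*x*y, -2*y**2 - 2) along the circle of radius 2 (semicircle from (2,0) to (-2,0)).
4*pi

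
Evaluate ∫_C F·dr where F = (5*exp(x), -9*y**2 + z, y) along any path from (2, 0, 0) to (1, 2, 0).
-5*exp(2) - 24 + 5*E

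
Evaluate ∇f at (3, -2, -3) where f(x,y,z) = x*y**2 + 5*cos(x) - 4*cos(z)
(4 - 5*sin(3), -12, -4*sin(3))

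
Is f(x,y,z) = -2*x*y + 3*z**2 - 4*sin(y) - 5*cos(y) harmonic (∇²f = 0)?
No, ∇²f = 4*sin(y) + 5*cos(y) + 6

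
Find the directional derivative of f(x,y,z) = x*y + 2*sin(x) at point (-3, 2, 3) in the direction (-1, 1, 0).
sqrt(2)*(-5/2 - cos(3))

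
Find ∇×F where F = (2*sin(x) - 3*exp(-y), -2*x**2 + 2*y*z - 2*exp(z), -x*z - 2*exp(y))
(-2*y - 2*exp(y) + 2*exp(z), z, -4*x - 3*exp(-y))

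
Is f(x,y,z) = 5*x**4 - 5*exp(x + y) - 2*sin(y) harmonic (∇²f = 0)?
No, ∇²f = 60*x**2 - 10*exp(x + y) + 2*sin(y)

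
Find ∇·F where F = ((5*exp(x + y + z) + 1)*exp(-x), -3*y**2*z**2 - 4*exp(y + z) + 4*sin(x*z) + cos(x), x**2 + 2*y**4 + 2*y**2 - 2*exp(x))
-6*y*z**2 - 4*exp(y + z) - exp(-x)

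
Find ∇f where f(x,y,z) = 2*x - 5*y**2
(2, -10*y, 0)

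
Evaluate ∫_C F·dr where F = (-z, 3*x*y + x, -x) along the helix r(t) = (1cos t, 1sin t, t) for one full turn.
-pi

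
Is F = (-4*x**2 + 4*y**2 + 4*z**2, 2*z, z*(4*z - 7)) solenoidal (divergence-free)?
No, ∇·F = -8*x + 8*z - 7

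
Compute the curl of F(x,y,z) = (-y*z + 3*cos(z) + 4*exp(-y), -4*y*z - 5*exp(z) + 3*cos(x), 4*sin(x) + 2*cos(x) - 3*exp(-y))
(4*y + 5*exp(z) + 3*exp(-y), -y + 2*sin(x) - 3*sin(z) - 4*cos(x), z - 3*sin(x) + 4*exp(-y))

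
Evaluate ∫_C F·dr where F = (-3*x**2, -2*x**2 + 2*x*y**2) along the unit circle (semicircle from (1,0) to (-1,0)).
pi/4 + 2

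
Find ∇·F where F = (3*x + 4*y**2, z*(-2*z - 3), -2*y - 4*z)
-1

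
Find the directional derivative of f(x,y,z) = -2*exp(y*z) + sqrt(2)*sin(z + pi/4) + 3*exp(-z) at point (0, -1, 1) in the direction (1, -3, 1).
sqrt(22)*cos(pi/4 + 1)/11 + 5*sqrt(11)*exp(-1)/11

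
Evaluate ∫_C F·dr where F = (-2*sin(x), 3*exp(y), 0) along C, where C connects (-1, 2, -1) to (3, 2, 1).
2*cos(3) - 2*cos(1)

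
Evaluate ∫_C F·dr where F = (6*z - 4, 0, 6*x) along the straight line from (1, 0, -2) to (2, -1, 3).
44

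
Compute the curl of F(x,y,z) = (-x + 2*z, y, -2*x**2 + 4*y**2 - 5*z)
(8*y, 4*x + 2, 0)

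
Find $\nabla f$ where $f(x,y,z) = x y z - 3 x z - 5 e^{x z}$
(z*(y - 5*exp(x*z) - 3), x*z, x*(y - 5*exp(x*z) - 3))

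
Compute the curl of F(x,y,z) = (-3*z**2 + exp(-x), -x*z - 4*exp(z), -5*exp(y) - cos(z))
(x - 5*exp(y) + 4*exp(z), -6*z, -z)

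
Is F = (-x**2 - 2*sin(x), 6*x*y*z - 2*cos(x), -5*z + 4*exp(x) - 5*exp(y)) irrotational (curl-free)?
No, ∇×F = (-6*x*y - 5*exp(y), -4*exp(x), 6*y*z + 2*sin(x))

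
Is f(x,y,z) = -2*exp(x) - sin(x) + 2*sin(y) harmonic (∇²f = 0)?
No, ∇²f = -2*exp(x) + sin(x) - 2*sin(y)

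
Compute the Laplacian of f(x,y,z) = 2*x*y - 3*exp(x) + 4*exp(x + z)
(8*exp(z) - 3)*exp(x)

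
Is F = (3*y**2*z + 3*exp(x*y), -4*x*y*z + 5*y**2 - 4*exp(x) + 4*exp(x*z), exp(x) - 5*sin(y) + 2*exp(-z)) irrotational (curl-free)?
No, ∇×F = (4*x*y - 4*x*exp(x*z) - 5*cos(y), 3*y**2 - exp(x), -3*x*exp(x*y) - 10*y*z + 4*z*exp(x*z) - 4*exp(x))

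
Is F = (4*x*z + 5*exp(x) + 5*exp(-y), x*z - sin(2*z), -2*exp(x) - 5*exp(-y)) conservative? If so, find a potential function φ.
No, ∇×F = (-x + 2*cos(2*z) + 5*exp(-y), 4*x + 2*exp(x), z + 5*exp(-y)) ≠ 0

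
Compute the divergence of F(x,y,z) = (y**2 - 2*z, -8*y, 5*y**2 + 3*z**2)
6*z - 8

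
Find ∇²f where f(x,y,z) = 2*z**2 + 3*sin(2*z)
4 - 12*sin(2*z)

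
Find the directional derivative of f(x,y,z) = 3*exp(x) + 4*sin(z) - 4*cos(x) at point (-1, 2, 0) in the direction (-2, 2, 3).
2*sqrt(17)*(-3 + 4*E*sin(1) + 6*E)*exp(-1)/17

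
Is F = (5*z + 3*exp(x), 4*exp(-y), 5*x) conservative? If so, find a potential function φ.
Yes, F is conservative. φ = 5*x*z + 3*exp(x) - 4*exp(-y)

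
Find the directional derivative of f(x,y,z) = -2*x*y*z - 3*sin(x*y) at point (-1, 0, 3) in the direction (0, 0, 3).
0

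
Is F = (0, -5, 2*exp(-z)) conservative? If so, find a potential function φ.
Yes, F is conservative. φ = -5*y - 2*exp(-z)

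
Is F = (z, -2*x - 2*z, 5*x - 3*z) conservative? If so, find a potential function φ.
No, ∇×F = (2, -4, -2) ≠ 0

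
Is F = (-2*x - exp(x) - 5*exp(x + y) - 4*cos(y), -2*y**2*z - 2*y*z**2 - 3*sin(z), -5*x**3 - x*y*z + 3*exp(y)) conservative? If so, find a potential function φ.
No, ∇×F = (-x*z + 2*y**2 + 4*y*z + 3*exp(y) + 3*cos(z), 15*x**2 + y*z, 5*exp(x + y) - 4*sin(y)) ≠ 0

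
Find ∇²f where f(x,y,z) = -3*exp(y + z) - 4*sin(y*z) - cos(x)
4*y**2*sin(y*z) + 4*z**2*sin(y*z) - 6*exp(y + z) + cos(x)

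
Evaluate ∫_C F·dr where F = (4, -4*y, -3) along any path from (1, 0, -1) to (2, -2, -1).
-4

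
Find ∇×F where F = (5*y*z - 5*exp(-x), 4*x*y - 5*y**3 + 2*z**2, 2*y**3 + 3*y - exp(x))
(6*y**2 - 4*z + 3, 5*y + exp(x), 4*y - 5*z)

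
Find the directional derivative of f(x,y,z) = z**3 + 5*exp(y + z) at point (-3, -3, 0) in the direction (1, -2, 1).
-5*sqrt(6)*exp(-3)/6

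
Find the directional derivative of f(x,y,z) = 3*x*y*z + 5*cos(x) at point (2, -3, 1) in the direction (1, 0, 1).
-sqrt(2)*(5*sin(2) + 27)/2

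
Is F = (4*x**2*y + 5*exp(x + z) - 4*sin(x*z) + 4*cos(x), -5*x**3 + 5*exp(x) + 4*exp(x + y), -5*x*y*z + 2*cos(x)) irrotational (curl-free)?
No, ∇×F = (-5*x*z, -4*x*cos(x*z) + 5*y*z + 5*exp(x + z) + 2*sin(x), -19*x**2 + 5*exp(x) + 4*exp(x + y))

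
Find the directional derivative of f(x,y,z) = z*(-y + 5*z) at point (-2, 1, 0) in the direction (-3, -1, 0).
0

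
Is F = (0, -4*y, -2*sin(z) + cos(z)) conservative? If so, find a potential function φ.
Yes, F is conservative. φ = -2*y**2 + sin(z) + 2*cos(z)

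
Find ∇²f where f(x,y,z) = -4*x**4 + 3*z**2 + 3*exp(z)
-48*x**2 + 3*exp(z) + 6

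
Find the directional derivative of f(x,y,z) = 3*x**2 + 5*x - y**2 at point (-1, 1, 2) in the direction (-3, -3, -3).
sqrt(3)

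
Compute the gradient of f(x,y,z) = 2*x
(2, 0, 0)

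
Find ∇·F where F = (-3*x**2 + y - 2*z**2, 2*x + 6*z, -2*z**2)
-6*x - 4*z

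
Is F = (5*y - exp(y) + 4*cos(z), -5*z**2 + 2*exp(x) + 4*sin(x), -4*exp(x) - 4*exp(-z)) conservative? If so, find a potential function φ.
No, ∇×F = (10*z, 4*exp(x) - 4*sin(z), 2*exp(x) + exp(y) + 4*cos(x) - 5) ≠ 0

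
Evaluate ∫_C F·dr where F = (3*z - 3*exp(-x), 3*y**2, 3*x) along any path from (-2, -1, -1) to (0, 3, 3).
25 - 3*exp(2)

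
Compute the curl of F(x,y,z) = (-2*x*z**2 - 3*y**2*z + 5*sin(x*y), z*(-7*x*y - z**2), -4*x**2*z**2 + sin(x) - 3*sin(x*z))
(7*x*y + 3*z**2, 8*x*z**2 - 4*x*z - 3*y**2 + 3*z*cos(x*z) - cos(x), -5*x*cos(x*y) - y*z)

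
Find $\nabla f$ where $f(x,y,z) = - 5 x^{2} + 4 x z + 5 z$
(-10*x + 4*z, 0, 4*x + 5)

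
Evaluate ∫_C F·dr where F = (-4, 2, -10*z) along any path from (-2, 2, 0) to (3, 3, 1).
-23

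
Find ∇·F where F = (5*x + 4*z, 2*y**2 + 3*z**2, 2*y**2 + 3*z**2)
4*y + 6*z + 5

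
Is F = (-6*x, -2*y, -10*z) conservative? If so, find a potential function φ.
Yes, F is conservative. φ = -3*x**2 - y**2 - 5*z**2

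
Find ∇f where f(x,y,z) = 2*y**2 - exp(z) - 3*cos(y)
(0, 4*y + 3*sin(y), -exp(z))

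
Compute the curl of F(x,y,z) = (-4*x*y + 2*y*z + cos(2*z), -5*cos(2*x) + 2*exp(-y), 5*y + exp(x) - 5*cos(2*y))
(10*sin(2*y) + 5, 2*y - exp(x) - 2*sin(2*z), 4*x - 2*z + 10*sin(2*x))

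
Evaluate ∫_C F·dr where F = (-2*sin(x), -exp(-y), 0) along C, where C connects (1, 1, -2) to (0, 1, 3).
2 - 2*cos(1)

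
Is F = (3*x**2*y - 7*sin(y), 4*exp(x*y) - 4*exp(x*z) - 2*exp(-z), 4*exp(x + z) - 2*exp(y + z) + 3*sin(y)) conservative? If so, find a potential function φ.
No, ∇×F = (4*x*exp(x*z) - 2*exp(y + z) + 3*cos(y) - 2*exp(-z), -4*exp(x + z), -3*x**2 + 4*y*exp(x*y) - 4*z*exp(x*z) + 7*cos(y)) ≠ 0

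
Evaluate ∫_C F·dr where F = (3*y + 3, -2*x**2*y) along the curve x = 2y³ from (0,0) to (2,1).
19/2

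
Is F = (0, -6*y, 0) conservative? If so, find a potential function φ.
Yes, F is conservative. φ = -3*y**2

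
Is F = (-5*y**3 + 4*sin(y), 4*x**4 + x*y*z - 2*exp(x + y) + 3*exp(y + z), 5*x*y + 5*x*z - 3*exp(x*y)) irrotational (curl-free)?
No, ∇×F = (-x*y - 3*x*exp(x*y) + 5*x - 3*exp(y + z), 3*y*exp(x*y) - 5*y - 5*z, 16*x**3 + 15*y**2 + y*z - 2*exp(x + y) - 4*cos(y))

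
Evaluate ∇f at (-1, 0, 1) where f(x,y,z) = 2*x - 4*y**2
(2, 0, 0)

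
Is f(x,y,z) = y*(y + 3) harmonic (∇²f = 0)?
No, ∇²f = 2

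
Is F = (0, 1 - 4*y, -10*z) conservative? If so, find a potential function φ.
Yes, F is conservative. φ = -2*y**2 + y - 5*z**2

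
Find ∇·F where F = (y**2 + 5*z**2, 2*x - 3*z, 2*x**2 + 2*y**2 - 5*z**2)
-10*z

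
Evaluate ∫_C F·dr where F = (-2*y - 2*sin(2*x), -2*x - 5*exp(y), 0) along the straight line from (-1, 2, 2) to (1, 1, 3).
-5*E - 6 + 5*exp(2)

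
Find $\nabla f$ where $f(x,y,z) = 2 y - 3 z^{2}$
(0, 2, -6*z)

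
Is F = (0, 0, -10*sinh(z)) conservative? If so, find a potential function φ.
Yes, F is conservative. φ = -10*cosh(z)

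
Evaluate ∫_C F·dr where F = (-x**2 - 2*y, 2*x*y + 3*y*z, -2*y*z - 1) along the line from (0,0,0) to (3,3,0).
0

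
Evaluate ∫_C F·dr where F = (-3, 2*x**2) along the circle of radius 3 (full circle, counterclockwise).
0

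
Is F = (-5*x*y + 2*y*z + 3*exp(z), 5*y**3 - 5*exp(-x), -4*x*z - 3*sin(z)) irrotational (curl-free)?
No, ∇×F = (0, 2*y + 4*z + 3*exp(z), 5*x - 2*z + 5*exp(-x))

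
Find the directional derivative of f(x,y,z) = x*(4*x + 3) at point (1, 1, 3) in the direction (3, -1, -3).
33*sqrt(19)/19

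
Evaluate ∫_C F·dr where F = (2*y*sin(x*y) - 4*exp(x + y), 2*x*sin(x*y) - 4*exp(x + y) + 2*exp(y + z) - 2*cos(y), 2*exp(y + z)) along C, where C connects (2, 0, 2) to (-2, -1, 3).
-4*exp(-3) - 2*cos(2) + 2*sin(1) + 2 + 4*exp(2)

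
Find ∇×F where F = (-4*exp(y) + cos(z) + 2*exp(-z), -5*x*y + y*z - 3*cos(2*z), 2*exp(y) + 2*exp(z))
(-y + 2*exp(y) - 6*sin(2*z), -sin(z) - 2*exp(-z), -5*y + 4*exp(y))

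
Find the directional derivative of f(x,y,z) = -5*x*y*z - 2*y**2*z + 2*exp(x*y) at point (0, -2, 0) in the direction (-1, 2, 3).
-10*sqrt(14)/7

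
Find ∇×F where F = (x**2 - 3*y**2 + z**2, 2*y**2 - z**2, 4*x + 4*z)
(2*z, 2*z - 4, 6*y)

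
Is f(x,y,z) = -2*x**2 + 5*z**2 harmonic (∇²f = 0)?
No, ∇²f = 6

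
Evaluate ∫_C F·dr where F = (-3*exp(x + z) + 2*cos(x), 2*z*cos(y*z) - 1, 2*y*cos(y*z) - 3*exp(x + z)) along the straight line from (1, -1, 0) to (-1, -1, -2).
-4*sin(1) - 3*exp(-3) + 2*sin(2) + 3*E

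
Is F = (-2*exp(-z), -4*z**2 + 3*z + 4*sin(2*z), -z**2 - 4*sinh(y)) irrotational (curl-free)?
No, ∇×F = (8*z - 8*cos(2*z) - 4*cosh(y) - 3, 2*exp(-z), 0)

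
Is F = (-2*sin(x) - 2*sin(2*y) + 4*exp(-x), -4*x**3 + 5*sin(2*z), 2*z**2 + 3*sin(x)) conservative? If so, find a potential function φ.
No, ∇×F = (-10*cos(2*z), -3*cos(x), -12*x**2 + 4*cos(2*y)) ≠ 0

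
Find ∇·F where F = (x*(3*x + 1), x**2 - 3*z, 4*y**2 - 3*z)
6*x - 2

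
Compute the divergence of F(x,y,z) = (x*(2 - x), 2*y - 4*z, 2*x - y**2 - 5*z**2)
-2*x - 10*z + 4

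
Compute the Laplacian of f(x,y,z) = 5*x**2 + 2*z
10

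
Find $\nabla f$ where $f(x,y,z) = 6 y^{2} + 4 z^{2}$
(0, 12*y, 8*z)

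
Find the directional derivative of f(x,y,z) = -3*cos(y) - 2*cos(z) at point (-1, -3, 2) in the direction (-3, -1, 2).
sqrt(14)*(3*sin(3) + 4*sin(2))/14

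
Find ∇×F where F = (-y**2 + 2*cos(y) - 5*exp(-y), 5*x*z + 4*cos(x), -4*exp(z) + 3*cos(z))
(-5*x, 0, 2*y + 5*z - 4*sin(x) + 2*sin(y) - 5*exp(-y))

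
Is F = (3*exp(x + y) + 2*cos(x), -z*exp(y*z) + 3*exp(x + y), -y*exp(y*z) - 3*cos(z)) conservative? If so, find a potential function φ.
Yes, F is conservative. φ = -exp(y*z) + 3*exp(x + y) + 2*sin(x) - 3*sin(z)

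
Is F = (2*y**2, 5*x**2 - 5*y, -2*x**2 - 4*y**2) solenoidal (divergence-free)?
No, ∇·F = -5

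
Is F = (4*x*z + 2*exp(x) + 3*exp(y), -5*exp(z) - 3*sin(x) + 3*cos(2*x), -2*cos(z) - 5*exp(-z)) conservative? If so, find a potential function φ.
No, ∇×F = (5*exp(z), 4*x, -3*exp(y) - 6*sin(2*x) - 3*cos(x)) ≠ 0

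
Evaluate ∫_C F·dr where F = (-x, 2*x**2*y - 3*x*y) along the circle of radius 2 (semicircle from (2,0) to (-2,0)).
-16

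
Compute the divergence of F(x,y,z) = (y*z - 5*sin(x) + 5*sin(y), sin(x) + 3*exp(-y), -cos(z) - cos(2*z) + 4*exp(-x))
sin(z) + 2*sin(2*z) - 5*cos(x) - 3*exp(-y)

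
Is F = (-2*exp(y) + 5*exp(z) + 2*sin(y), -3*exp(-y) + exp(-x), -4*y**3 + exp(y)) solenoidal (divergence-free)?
No, ∇·F = 3*exp(-y)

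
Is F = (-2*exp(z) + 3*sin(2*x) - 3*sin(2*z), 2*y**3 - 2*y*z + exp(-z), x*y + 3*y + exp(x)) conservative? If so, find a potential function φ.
No, ∇×F = (x + 2*y + 3 + exp(-z), -y - exp(x) - 2*exp(z) - 6*cos(2*z), 0) ≠ 0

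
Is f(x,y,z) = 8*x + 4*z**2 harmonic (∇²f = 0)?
No, ∇²f = 8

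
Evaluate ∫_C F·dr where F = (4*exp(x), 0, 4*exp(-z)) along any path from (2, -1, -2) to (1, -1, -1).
0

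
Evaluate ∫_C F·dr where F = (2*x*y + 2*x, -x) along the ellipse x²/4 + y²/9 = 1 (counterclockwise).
-6*pi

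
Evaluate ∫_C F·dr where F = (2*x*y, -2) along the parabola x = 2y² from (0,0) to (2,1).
6/5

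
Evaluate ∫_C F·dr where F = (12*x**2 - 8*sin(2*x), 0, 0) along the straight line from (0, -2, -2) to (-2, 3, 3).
-36 + 4*cos(4)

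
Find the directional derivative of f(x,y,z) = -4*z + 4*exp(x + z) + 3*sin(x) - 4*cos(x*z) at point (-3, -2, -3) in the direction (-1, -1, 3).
sqrt(11)*(-12*exp(6) - 24*exp(6)*sin(9) + 8 - 3*exp(6)*cos(3))*exp(-6)/11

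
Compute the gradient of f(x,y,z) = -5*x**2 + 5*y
(-10*x, 5, 0)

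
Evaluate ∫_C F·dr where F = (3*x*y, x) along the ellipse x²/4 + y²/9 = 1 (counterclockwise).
6*pi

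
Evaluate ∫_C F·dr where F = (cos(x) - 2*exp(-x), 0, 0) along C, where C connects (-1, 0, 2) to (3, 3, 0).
-2*E + 2*exp(-3) + sin(3) + sin(1)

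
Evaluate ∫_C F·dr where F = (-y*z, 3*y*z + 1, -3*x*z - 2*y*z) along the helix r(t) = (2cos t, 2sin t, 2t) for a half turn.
-22*pi + 2*pi**2 + 48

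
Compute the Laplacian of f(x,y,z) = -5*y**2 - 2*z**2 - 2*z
-14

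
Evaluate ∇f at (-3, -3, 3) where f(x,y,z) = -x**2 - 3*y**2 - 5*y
(6, 13, 0)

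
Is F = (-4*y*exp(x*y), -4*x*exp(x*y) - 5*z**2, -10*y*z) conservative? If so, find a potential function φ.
Yes, F is conservative. φ = -5*y*z**2 - 4*exp(x*y)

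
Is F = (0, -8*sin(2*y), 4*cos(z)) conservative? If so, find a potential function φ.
Yes, F is conservative. φ = 4*sin(z) + 4*cos(2*y)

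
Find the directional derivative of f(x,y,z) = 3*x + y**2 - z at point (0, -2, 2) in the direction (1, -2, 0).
11*sqrt(5)/5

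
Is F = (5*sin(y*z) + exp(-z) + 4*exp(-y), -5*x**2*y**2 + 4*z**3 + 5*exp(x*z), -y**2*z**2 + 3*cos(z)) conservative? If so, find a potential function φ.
No, ∇×F = (-5*x*exp(x*z) - 2*y*z**2 - 12*z**2, 5*y*cos(y*z) - exp(-z), -10*x*y**2 + 5*z*exp(x*z) - 5*z*cos(y*z) + 4*exp(-y)) ≠ 0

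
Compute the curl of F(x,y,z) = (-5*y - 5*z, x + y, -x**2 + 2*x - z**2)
(0, 2*x - 7, 6)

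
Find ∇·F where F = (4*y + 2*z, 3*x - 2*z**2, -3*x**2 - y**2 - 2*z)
-2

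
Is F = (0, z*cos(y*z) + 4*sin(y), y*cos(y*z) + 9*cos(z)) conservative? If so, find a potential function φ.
Yes, F is conservative. φ = 9*sin(z) + sin(y*z) - 4*cos(y)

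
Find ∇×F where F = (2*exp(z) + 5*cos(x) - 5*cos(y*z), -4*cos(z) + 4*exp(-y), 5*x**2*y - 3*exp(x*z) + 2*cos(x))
(5*x**2 - 4*sin(z), -10*x*y + 5*y*sin(y*z) + 3*z*exp(x*z) + 2*exp(z) + 2*sin(x), -5*z*sin(y*z))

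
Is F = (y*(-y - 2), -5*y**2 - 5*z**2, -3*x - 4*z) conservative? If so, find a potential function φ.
No, ∇×F = (10*z, 3, 2*y + 2) ≠ 0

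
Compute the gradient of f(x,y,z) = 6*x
(6, 0, 0)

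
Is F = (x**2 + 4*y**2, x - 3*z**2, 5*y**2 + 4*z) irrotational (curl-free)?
No, ∇×F = (10*y + 6*z, 0, 1 - 8*y)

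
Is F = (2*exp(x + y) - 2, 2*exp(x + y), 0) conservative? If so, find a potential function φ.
Yes, F is conservative. φ = -2*x + 2*exp(x + y)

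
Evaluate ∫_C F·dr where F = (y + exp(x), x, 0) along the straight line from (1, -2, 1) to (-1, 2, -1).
-2*sinh(1)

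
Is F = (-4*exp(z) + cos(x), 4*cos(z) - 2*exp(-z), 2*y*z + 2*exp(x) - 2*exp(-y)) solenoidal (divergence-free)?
No, ∇·F = 2*y - sin(x)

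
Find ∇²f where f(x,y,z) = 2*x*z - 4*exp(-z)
-4*exp(-z)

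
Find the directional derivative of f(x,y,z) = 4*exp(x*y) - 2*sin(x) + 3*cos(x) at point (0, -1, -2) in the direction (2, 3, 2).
-12*sqrt(17)/17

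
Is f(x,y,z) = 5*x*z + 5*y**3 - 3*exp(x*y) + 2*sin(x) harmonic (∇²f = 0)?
No, ∇²f = -3*x**2*exp(x*y) - 3*y**2*exp(x*y) + 30*y - 2*sin(x)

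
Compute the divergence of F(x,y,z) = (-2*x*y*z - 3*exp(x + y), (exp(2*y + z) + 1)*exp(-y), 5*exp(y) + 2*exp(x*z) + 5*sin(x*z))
2*x*exp(x*z) + 5*x*cos(x*z) - 2*y*z - 3*exp(x + y) + exp(y + z) - exp(-y)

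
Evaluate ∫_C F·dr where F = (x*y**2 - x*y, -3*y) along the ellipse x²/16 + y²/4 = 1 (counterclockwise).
0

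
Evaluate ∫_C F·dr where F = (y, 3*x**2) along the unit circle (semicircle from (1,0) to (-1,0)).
-pi/2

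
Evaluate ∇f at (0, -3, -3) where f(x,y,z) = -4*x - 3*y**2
(-4, 18, 0)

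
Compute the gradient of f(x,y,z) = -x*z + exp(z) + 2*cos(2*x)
(-z - 4*sin(2*x), 0, -x + exp(z))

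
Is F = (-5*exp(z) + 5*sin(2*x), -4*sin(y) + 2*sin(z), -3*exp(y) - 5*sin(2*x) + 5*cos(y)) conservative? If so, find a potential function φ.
No, ∇×F = (-3*exp(y) - 5*sin(y) - 2*cos(z), -5*exp(z) + 10*cos(2*x), 0) ≠ 0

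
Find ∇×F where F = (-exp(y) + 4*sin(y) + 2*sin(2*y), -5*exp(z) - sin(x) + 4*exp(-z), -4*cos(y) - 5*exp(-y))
(5*exp(z) + 4*sin(y) + 4*exp(-z) + 5*exp(-y), 0, exp(y) - cos(x) - 4*cos(y) - 4*cos(2*y))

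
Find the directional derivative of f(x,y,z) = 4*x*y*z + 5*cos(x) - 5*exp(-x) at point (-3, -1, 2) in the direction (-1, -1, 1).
sqrt(3)*(-5*exp(3) - 5*sin(3) + 44)/3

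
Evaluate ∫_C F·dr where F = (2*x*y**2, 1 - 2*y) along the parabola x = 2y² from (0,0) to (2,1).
8/3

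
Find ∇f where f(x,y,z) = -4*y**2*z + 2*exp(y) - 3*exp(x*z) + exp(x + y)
(-3*z*exp(x*z) + exp(x + y), -8*y*z + 2*exp(y) + exp(x + y), -3*x*exp(x*z) - 4*y**2)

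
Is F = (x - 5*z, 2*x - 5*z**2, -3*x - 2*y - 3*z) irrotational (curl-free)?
No, ∇×F = (10*z - 2, -2, 2)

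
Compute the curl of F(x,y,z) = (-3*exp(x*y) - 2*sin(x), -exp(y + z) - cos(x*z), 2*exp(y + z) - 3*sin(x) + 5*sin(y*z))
(-x*sin(x*z) + 5*z*cos(y*z) + 3*exp(y + z), 3*cos(x), 3*x*exp(x*y) + z*sin(x*z))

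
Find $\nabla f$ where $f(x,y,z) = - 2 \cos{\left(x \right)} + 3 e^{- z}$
(2*sin(x), 0, -3*exp(-z))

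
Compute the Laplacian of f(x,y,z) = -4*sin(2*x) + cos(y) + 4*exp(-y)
16*sin(2*x) - cos(y) + 4*exp(-y)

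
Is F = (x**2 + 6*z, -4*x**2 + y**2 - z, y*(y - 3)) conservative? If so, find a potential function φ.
No, ∇×F = (2*y - 2, 6, -8*x) ≠ 0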